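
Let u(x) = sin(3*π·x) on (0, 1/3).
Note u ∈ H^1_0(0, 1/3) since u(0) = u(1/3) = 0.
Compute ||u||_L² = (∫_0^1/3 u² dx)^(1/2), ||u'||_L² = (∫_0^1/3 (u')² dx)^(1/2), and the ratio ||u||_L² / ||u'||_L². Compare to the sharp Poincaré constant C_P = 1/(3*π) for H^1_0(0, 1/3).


||u||_L² / ||u'||_L² = 1/(3*π) = C_P.

u(x) = sin(3*π·x), so u'(x) = 3*π*cos(3*π*x).
Writing u(x) = A·sin(kπx/L) with A = 1 and k = 1, use ∫_0^L sin²(kπx/L) dx = L/2 and ∫_0^L cos²(kπx/L) dx = L/2.
u² = 1·sin²(3*π·x) and (u')² = 9*π^2·cos²(3*π·x), and each of sin², cos² integrates to L/2 = 1/6 over (0, 1/3).
∫_0^1/3 u² dx = 1/6, so ||u||_L² = sqrt(6)/6.
∫_0^1/3 (u')² dx = 3*π^2/2, so ||u'||_L² = sqrt(6)*π/2.
Ratio ||u||_L² / ||u'||_L² = 1/(3*π).
Sharp Poincaré constant on H^1_0(0, 1/3) is C_P = L/π = 1/(3*π), achieved by sin(3*π·x).
This is the k = 1 eigenfunction (up to amplitude), so the ratio equals the sharp Poincaré constant exactly.


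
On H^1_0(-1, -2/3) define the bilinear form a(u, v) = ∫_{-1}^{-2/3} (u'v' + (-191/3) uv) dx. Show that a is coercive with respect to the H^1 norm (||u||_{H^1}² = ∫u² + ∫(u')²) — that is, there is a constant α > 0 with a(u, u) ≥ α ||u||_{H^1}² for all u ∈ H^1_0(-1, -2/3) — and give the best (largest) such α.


α = (-191 + 27*π^2)/(3*(1 + 9*π^2))

Coercivity of a(·,·) on H^1_0(-1, -2/3) means a(u, u) ≥ α ||u||_{H^1}² for every u ∈ H^1_0.
The interval has length L = 1/3, and Poincaré/coercivity depend only on L. Here a(u, u) = ∫(u')² + (-191/3)·∫u².
Here c = -191/3 < 0 with |c| < (π/L)² = 9*π^2, so coercivity still holds. The condition a(u,u) ≥ α||u||_{H^1}² reads (1−α)∫(u')² ≥ (α−c)∫u². Any admissible α is ≤ 1 (rapidly oscillating u have ∫u²/∫(u')² → 0), and α = 1 would force 0 ≥ (1−c)∫u², impossible since c < 1; so 1−α > 0. By the sharp Poincaré inequality on H^1_0 of an interval of length L, ∫(u')² ≥ (π/L)²∫u² with equality for the first sine mode sin(π(x−x₀)/L) (x₀ the left endpoint), so the inequality holds for all u iff (1−α)(π/L)² ≥ α − c, i.e. α ≤ ((π/L)² + c)/((π/L)² + 1) = (1 + c(L/π)²)/(1 + (L/π)²). (Direct route, valid since c ≤ 0: Poincaré gives c∫u² ≥ c(L/π)²∫(u')², so a(u,u) ≥ (1 + c(L/π)²)∫(u')², while ||u||_{H^1}² ≤ (1 + (L/π)²)∫(u')²; dividing yields the same α.) With (π/L)² = 9*π^2 and c = -191/3, the largest admissible constant is α = ((π/L)² + c)/((π/L)² + 1).
Simplifying, α = (-191 + 27*π^2)/(3*(1 + 9*π^2)).


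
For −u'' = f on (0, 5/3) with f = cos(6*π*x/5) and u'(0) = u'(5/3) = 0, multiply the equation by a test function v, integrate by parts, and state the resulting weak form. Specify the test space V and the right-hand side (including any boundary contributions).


V = H^1(0, 5/3) (no boundary constraint on v; u is determined up to an additive constant); weak form: ∫_0^5/3 u'v' dx = ∫_0^5/3 (cos(6*π*x/5)) v dx for all v ∈ V.

Multiply both sides by a test function v and integrate from 0 to 5/3:
  ∫_0^5/3 −u''(x) v(x) dx = ∫_0^5/3 f(x) v(x) dx.
Integrate the LHS by parts once:
  ∫_0^5/3 −u'' v dx = −[u'(x) v(x)]_0^5/3 + ∫_0^5/3 u'(x) v'(x) dx.
Thus ∫_0^5/3 u'(x) v'(x) dx = ∫_0^5/3 f(x) v(x) dx + [u'(x) v(x)]_0^5/3.
Choose V so that boundary terms are either known or forced to vanish.
u has homogeneous Neumann: u'(0) = u'(5/3) = 0. So [u' v]_0^5/3 = 0·v(5/3) − 0·v(0) = 0 for any v; take V = H^1(0, 5/3).
Weak formulation: find u (satisfying any essential BC) such that ∫_0^5/3 u'(x) v'(x) dx = ∫_0^5/3 f v dx for all v ∈ V (homogeneous Neumann, so boundary terms vanish).
Substituting f(x) = cos(6*π*x/5), the right-hand side is ∫_0^5/3 (cos(6*π*x/5)) v dx.
Compatibility check (pure Neumann): taking v ≡ 1 ∈ V gives 0 = ∫_0^5/3 f dx + (0) − (0), i.e. ∫_0^5/3 f dx must equal u'(0) − u'(5/3) = 0. Indeed ∫_0^5/3 (cos(6*π*x/5)) dx = 0, so the data are compatible. The solution is then unique only up to an additive constant (fix it e.g. by requiring ∫_0^5/3 u dx = 0).


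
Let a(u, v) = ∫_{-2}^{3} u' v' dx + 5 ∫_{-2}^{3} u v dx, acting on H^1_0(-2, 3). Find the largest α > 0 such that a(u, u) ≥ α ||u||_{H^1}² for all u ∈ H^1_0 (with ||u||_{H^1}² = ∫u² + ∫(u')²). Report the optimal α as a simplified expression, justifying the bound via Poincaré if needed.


α = 1

Coercivity of a(·,·) on H^1_0(-2, 3) means a(u, u) ≥ α ||u||_{H^1}² for every u ∈ H^1_0.
The interval has length L = 5, and Poincaré/coercivity depend only on L. Here a(u, u) = ∫(u')² + (5)·∫u².
Here c = 5 ≥ 1, so a(u,u) = ∫(u')² + c∫u² ≥ ∫(u')² + ∫u² = ||u||_{H^1}², i.e. α = 1 works. No larger α is possible: a(u,u) ≥ α||u||_{H^1}² means (1−α)∫(u')² ≥ (α−c)∫u², and for the modes u_n = sin(nπ(x−x₀)/L) (x₀ the left endpoint) one has ∫u_n²/∫(u_n')² = (L/(nπ))² → 0, so a(u_n,u_n)/||u_n||_{H^1}² → 1. Hence the optimal constant is α = 1.
Therefore α = 1.


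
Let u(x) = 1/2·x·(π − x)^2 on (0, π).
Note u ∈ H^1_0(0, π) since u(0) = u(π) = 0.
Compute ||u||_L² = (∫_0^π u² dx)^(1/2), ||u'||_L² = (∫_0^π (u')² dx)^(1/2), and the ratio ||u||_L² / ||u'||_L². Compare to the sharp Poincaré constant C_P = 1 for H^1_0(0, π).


||u||_L² / ||u'||_L² = sqrt(14)*π/14 < C_P = 1.

u(x) = 1/2·x·(π − x)^2, so u'(x) = (x - π)*(3*x - π)/2.
u(x) = 1/2·x·(π − x)^2 vanishes at x = 0 and x = π, so u ∈ H^1_0(0, π). Differentiate via the product rule and integrate the resulting polynomials term by term.
  ∫_0^π u² dx = ∫_0^π (x^6/4 - π*x^5 + 3*π^2*x^4/2 - π^3*x^3 + π^4*x^2/4) dx. Term by term:
    ∫_0^π x^6/4 dx = π^7/28;  ∫_0^π -π*x^5 dx = -π^7/6;  ∫_0^π 3*π^2*x^4/2 dx = 3*π^7/10;
    ∫_0^π -π^3*x^3 dx = -π^7/4;  ∫_0^π π^4*x^2/4 dx = π^7/12.
  Sum: π^7/28 − π^7/6 + 3*π^7/10 − π^7/4 + π^7/12 = π^7/420.
  ∫_0^π (u')² dx = ∫_0^π (9*x^4/4 - 6*π*x^3 + 11*π^2*x^2/2 - 2*π^3*x + π^4/4) dx. Term by term:
    ∫_0^π 9*x^4/4 dx = 9*π^5/20;  ∫_0^π -6*π*x^3 dx = -3*π^5/2;  ∫_0^π 11*π^2*x^2/2 dx = 11*π^5/6;
    ∫_0^π -2*π^3*x dx = -π^5;  ∫_0^π π^4/4 dx = π^5/4.
  Sum: 9*π^5/20 − 3*π^5/2 + 11*π^5/6 − π^5 + π^5/4 = π^5/30.
∫_0^π u² dx = π^7/420, so ||u||_L² = sqrt(105)*π^(7/2)/210.
∫_0^π (u')² dx = π^5/30, so ||u'||_L² = sqrt(30)*π^(5/2)/30.
Ratio ||u||_L² / ||u'||_L² = sqrt(14)*π/14.
Sharp Poincaré constant on H^1_0(0, π) is C_P = L/π = 1, achieved by sin(x).
A polynomial bump cannot attain the sharp Poincaré constant (only the first sine eigenfunction does), so the ratio is strictly less than C_P, consistent with ||u||_L² ≤ C_P ||u'||_L².


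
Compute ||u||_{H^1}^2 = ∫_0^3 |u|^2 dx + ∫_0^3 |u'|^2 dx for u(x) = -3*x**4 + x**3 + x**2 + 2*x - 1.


||u||_{H^1}^2 = 6492153/140

The H^1 norm (squared) on an interval (0, L) is
  ||u||_{H^1}^2 = ∫_0^L u(x)^2 dx + ∫_0^L u'(x)^2 dx.
Compute u'(x) = -12*x**3 + 3*x**2 + 2*x + 2.
Then u(x)^2 = 9*x**8 - 6*x**7 - 5*x**6 - 10*x**5 + 11*x**4 + 2*x**3 + 2*x**2 - 4*x + 1 and u'(x)^2 = 144*x**6 - 72*x**5 - 39*x**4 - 36*x**3 + 16*x**2 + 8*x + 4.
Integrate each monomial from 0 to 3 using ∫_0^3 c·x^n dx = c·3^(n+1)/(n+1):
  ∫_0^3 u(x)^2 dx = ∫_0^3 (9*x^8 - 6*x^7 - 5*x^6 - 10*x^5 + 11*x^4 + 2*x^3 + 2*x^2 - 4*x + 1) dx. Term by term:
    ∫_0^3 9*x^8 dx = 19683;  ∫_0^3 -6*x^7 dx = -19683/4;  ∫_0^3 -5*x^6 dx = -10935/7;
    ∫_0^3 -10*x^5 dx = -1215;  ∫_0^3 11*x^4 dx = 2673/5;  ∫_0^3 2*x^3 dx = 81/2;
    ∫_0^3 2*x^2 dx = 18;  ∫_0^3 -4*x dx = -18;  ∫_0^3 1 dx = 3.
  Sum: 19683 − 19683/4 − 10935/7 − 1215 + 2673/5 + 81/2 + 18 − 18 + 3 = 1758849/140.
  ∫_0^3 u'(x)^2 dx = ∫_0^3 (144*x^6 - 72*x^5 - 39*x^4 - 36*x^3 + 16*x^2 + 8*x + 4) dx. Term by term:
    ∫_0^3 144*x^6 dx = 314928/7;  ∫_0^3 -72*x^5 dx = -8748;  ∫_0^3 -39*x^4 dx = -9477/5;
    ∫_0^3 -36*x^3 dx = -729;  ∫_0^3 16*x^2 dx = 144;  ∫_0^3 8*x dx = 36;
    ∫_0^3 4 dx = 12.
  Sum: 314928/7 − 8748 − 9477/5 − 729 + 144 + 36 + 12 = 1183326/35.
Adding: ||u||_{H^1}^2 = 1758849/140 + 1183326/35 = 6492153/140.


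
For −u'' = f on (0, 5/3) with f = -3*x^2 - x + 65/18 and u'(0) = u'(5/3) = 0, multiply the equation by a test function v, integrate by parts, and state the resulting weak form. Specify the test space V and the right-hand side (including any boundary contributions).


V = H^1(0, 5/3) (no boundary constraint on v; u is determined up to an additive constant); weak form: ∫_0^5/3 u'v' dx = ∫_0^5/3 (-3*x^2 - x + 65/18) v dx for all v ∈ V.

Multiply both sides by a test function v and integrate from 0 to 5/3:
  ∫_0^5/3 −u''(x) v(x) dx = ∫_0^5/3 f(x) v(x) dx.
Integrate the LHS by parts once:
  ∫_0^5/3 −u'' v dx = −[u'(x) v(x)]_0^5/3 + ∫_0^5/3 u'(x) v'(x) dx.
Thus ∫_0^5/3 u'(x) v'(x) dx = ∫_0^5/3 f(x) v(x) dx + [u'(x) v(x)]_0^5/3.
Choose V so that boundary terms are either known or forced to vanish.
u has homogeneous Neumann: u'(0) = u'(5/3) = 0. So [u' v]_0^5/3 = 0·v(5/3) − 0·v(0) = 0 for any v; take V = H^1(0, 5/3).
Weak formulation: find u (satisfying any essential BC) such that ∫_0^5/3 u'(x) v'(x) dx = ∫_0^5/3 f v dx for all v ∈ V (homogeneous Neumann, so boundary terms vanish).
Substituting f(x) = -3*x^2 - x + 65/18, the right-hand side is ∫_0^5/3 (-3*x^2 - x + 65/18) v dx.
Compatibility check (pure Neumann): taking v ≡ 1 ∈ V gives 0 = ∫_0^5/3 f dx + (0) − (0), i.e. ∫_0^5/3 f dx must equal u'(0) − u'(5/3) = 0. Indeed ∫_0^5/3 (-3*x^2 - x + 65/18) dx = 0, so the data are compatible. The solution is then unique only up to an additive constant (fix it e.g. by requiring ∫_0^5/3 u dx = 0).


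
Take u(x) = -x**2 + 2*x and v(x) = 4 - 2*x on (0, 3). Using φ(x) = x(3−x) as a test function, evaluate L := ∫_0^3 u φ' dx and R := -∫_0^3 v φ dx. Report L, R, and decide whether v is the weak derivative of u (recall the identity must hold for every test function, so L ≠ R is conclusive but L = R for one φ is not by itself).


LHS = 9/2, RHS = -9/2. No, v is not the weak derivative of u.

u(x) = -x**2 + 2*x, classical derivative u'(x) = 2 - 2*x.
φ(x) = x(3−x), so φ'(x) = 3 - 2*x.
Note φ(0) = φ(3) = 0, so the boundary term u·φ vanishes.
LHS = ∫_0^3 u(x) φ'(x) dx = ∫_0^3 (2*x^3 - 7*x^2 + 6*x) dx. Term by term:
  ∫_0^3 2*x^3 dx = 81/2;  ∫_0^3 -7*x^2 dx = -63;  ∫_0^3 6*x dx = 27.
Sum: 81/2 − 63 + 27 = 9/2.
So LHS = 9/2.
∫_0^3 v(x) φ(x) dx = ∫_0^3 (2*x^3 - 10*x^2 + 12*x) dx. Term by term:
  ∫_0^3 2*x^3 dx = 81/2;  ∫_0^3 -10*x^2 dx = -90;  ∫_0^3 12*x dx = 54.
Sum: 81/2 − 90 + 54 = 9/2.
So RHS = -∫_0^3 v(x) φ(x) dx = -9/2.
LHS − RHS = 9 ≠ 0, so the identity fails.
(For a valid weak derivative the identity must hold for EVERY test function, in particular this one. The failure shows v is NOT the weak derivative of u.)
Correct weak derivative would be u'(x) = 2 - 2*x.


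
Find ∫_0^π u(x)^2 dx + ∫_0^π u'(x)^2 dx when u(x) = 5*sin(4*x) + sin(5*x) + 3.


||u||_{H^1(0,π)}^2 = 12/5 + 469*π/2

u'(x) = 20*cos(4*x) + 5*cos(5*x).
Expand u² and (u')² and integrate term by term on (0, π), using: for integers n ≥ 1, ∫_0^π sin²(nx) dx = ∫_0^π cos²(nx) dx = π/2; for n ≠ n', ∫_0^π sin(nx)sin(n'x) dx = ∫_0^π cos(nx)cos(n'x) dx = 0; and by product-to-sum, ∫_0^π sin(nx)cos(n'x) dx = ½∫_0^π [sin((n+n')x) + sin((n−n')x)] dx, which is 0 when n+n' is even and 2n/(n²−n'²) when n+n' is odd (it need not vanish on (0, π)). For the constant mode: ∫_0^π 1 dx = π, ∫_0^π cos(nx) dx = 0, ∫_0^π sin(nx) dx = (1−(−1)^n)/n.
  u² squared terms: (3)²·∫1 dx = 9·π = 9*π;  (5)²·∫sin(4x)² dx = 25·π/2 = 25*π/2;  (1)²·∫sin(5x)² dx = 1·π/2 = π/2.
  u² cross terms: 2·(3)·(5)·∫1·sin(4x) dx = 30·(0) = 0;  2·(3)·(1)·∫1·sin(5x) dx = 6·(2/5) = 12/5;  2·(5)·(1)·∫sin(4x)·sin(5x) dx = 10·(0) = 0.
  So ∫_0^π u² dx = 9*π + 25*π/2 + π/2 + 0 + 12/5 + 0 = 12/5 + 22*π.
  (u')² squared terms: (5)²·∫cos(5x)² dx = 25·π/2 = 25*π/2;  (20)²·∫cos(4x)² dx = 400·π/2 = 200*π.
  (u')² cross terms: 2·(5)·(20)·∫cos(5x)·cos(4x) dx = 200·(0) = 0.
  So ∫_0^π (u')² dx = 25*π/2 + 200*π + 0 = 425*π/2.
||u||_{H^1}^2 = (12/5 + 22*π) + (425*π/2) = 12/5 + 469*π/2.


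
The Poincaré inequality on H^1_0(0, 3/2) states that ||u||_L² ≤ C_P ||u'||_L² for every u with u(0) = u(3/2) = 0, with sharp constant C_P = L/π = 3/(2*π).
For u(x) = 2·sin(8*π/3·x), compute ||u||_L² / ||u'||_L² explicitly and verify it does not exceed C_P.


||u||_L² / ||u'||_L² = 3/(8*π) < C_P = 3/(2*π).

u(x) = 2·sin(8*π/3·x), so u'(x) = 16*π*cos(8*π*x/3)/3.
Writing u(x) = A·sin(kπx/L) with A = 2 and k = 4, use ∫_0^L sin²(kπx/L) dx = L/2 and ∫_0^L cos²(kπx/L) dx = L/2.
u² = 4·sin²(8*π/3·x) and (u')² = 256*π^2/9·cos²(8*π/3·x), and each of sin², cos² integrates to L/2 = 3/4 over (0, 3/2).
∫_0^3/2 u² dx = 3, so ||u||_L² = sqrt(3).
∫_0^3/2 (u')² dx = 64*π^2/3, so ||u'||_L² = 8*sqrt(3)*π/3.
Ratio ||u||_L² / ||u'||_L² = 3/(8*π).
Sharp Poincaré constant on H^1_0(0, 3/2) is C_P = L/π = 3/(2*π), achieved by sin(2*π/3·x).
This is the k = 4 harmonic; the ratio L/(kπ) is strictly less than C_P = L/π, consistent with the sharp inequality ||u||_L² ≤ C_P ||u'||_L².


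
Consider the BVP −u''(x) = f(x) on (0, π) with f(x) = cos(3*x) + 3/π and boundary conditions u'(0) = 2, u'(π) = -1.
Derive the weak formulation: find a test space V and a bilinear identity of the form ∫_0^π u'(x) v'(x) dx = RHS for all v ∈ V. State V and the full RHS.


V = H^1(0, π) (v unrestricted at boundary; u is determined up to an additive constant); weak form: ∫_0^π u'v' dx = ∫_0^π (cos(3*x) + 3/π) v dx − v(π) − 2·v(0) for all v ∈ V.

Multiply both sides by a test function v and integrate from 0 to π:
  ∫_0^π −u''(x) v(x) dx = ∫_0^π f(x) v(x) dx.
Integrate the LHS by parts once:
  ∫_0^π −u'' v dx = −[u'(x) v(x)]_0^π + ∫_0^π u'(x) v'(x) dx.
Thus ∫_0^π u'(x) v'(x) dx = ∫_0^π f(x) v(x) dx + [u'(x) v(x)]_0^π.
Choose V so that boundary terms are either known or forced to vanish.
u has inhomogeneous Neumann u'(0) = 2, u'(π) = -1. [u' v]_0^π = (-1)·v(π) − (2)·v(0) = − v(π) − 2·v(0). Take V = H^1(0, π); boundary term becomes part of RHS.
Weak formulation: find u (satisfying any essential BC) such that ∫_0^π u'(x) v'(x) dx = ∫_0^π f v dx − v(π) − 2·v(0) for all v ∈ V (Neumann data are natural BCs: they enter the RHS as boundary terms).
Substituting f(x) = cos(3*x) + 3/π, the right-hand side is ∫_0^π (cos(3*x) + 3/π) v dx − v(π) − 2·v(0).
Compatibility check (pure Neumann): taking v ≡ 1 ∈ V gives 0 = ∫_0^π f dx + (-1) − (2), i.e. ∫_0^π f dx must equal u'(0) − u'(π) = 3. Indeed ∫_0^π (cos(3*x) + 3/π) dx = 3, so the data are compatible. The solution is then unique only up to an additive constant (fix it e.g. by requiring ∫_0^π u dx = 0).


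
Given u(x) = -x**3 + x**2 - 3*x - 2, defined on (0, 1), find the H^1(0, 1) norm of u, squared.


||u||_{H^1}^2 = 4517/210

The H^1 norm (squared) on an interval (0, L) is
  ||u||_{H^1}^2 = ∫_0^L u(x)^2 dx + ∫_0^L u'(x)^2 dx.
Compute u'(x) = -3*x**2 + 2*x - 3.
Then u(x)^2 = x**6 - 2*x**5 + 7*x**4 - 2*x**3 + 5*x**2 + 12*x + 4 and u'(x)^2 = 9*x**4 - 12*x**3 + 22*x**2 - 12*x + 9.
Integrate each monomial from 0 to 1 using ∫_0^1 c·x^n dx = c·1^(n+1)/(n+1):
  ∫_0^1 u(x)^2 dx = ∫_0^1 (x^6 - 2*x^5 + 7*x^4 - 2*x^3 + 5*x^2 + 12*x + 4) dx. Term by term:
    ∫_0^1 x^6 dx = 1/7;  ∫_0^1 -2*x^5 dx = -1/3;  ∫_0^1 7*x^4 dx = 7/5;
    ∫_0^1 -2*x^3 dx = -1/2;  ∫_0^1 5*x^2 dx = 5/3;  ∫_0^1 12*x dx = 6;
    ∫_0^1 4 dx = 4.
  Sum: 1/7 − 1/3 + 7/5 − 1/2 + 5/3 + 6 + 4 = 2599/210.
  ∫_0^1 u'(x)^2 dx = ∫_0^1 (9*x^4 - 12*x^3 + 22*x^2 - 12*x + 9) dx. Term by term:
    ∫_0^1 9*x^4 dx = 9/5;  ∫_0^1 -12*x^3 dx = -3;  ∫_0^1 22*x^2 dx = 22/3;
    ∫_0^1 -12*x dx = -6;  ∫_0^1 9 dx = 9.
  Sum: 9/5 − 3 + 22/3 − 6 + 9 = 137/15.
Adding: ||u||_{H^1}^2 = 2599/210 + 137/15 = 4517/210.


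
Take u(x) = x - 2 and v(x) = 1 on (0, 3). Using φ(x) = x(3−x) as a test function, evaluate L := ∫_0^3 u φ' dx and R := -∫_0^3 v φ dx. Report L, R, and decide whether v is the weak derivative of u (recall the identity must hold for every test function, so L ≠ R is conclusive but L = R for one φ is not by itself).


LHS = -9/2, RHS = -9/2. Yes, v = u' weakly.

u(x) = x - 2, classical derivative u'(x) = 1.
φ(x) = x(3−x), so φ'(x) = 3 - 2*x.
Note φ(0) = φ(3) = 0, so the boundary term u·φ vanishes.
LHS = ∫_0^3 u(x) φ'(x) dx = ∫_0^3 (-2*x^2 + 7*x - 6) dx. Term by term:
  ∫_0^3 -2*x^2 dx = -18;  ∫_0^3 7*x dx = 63/2;  ∫_0^3 -6 dx = -18.
Sum: -18 + 63/2 − 18 = -9/2.
So LHS = -9/2.
∫_0^3 v(x) φ(x) dx = ∫_0^3 (-x^2 + 3*x) dx. Term by term:
  ∫_0^3 -x^2 dx = -9;  ∫_0^3 3*x dx = 27/2.
Sum: -9 + 27/2 = 9/2.
So RHS = -∫_0^3 v(x) φ(x) dx = -9/2.
LHS = RHS, so the identity holds for this test φ.
Moreover u is smooth here and v(x) = u'(x) = 1 pointwise, so the identity holds for every test function. Hence v is the weak derivative of u.


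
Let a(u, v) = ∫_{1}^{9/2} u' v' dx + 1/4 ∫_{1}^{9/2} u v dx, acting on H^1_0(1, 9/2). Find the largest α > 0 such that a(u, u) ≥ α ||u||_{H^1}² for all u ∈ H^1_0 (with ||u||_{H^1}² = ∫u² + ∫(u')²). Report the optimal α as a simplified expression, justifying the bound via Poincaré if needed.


α = (49 + 16*π^2)/(4*(4*π^2 + 49))

Coercivity of a(·,·) on H^1_0(1, 9/2) means a(u, u) ≥ α ||u||_{H^1}² for every u ∈ H^1_0.
The interval has length L = 7/2, and Poincaré/coercivity depend only on L. Here a(u, u) = ∫(u')² + (1/4)·∫u².
Here 0 < c = 1/4 < 1. The condition a(u,u) ≥ α||u||_{H^1}² reads (1−α)∫(u')² ≥ (α−c)∫u². Any admissible α is ≤ 1 (rapidly oscillating u have ∫u²/∫(u')² → 0), and α = 1 would force 0 ≥ (1−c)∫u², impossible since c < 1; so 1−α > 0. By the sharp Poincaré inequality on H^1_0 of an interval of length L, ∫(u')² ≥ (π/L)²∫u² with equality for the first sine mode sin(π(x−x₀)/L) (x₀ the left endpoint), so the inequality holds for all u iff (1−α)(π/L)² ≥ α − c, i.e. α ≤ ((π/L)² + c)/((π/L)² + 1) = (1 + c(L/π)²)/(1 + (L/π)²). With (π/L)² = 4*π^2/49 and c = 1/4, the largest admissible constant is α = ((π/L)² + c)/((π/L)² + 1).
Simplifying, α = (49 + 16*π^2)/(4*(4*π^2 + 49)).


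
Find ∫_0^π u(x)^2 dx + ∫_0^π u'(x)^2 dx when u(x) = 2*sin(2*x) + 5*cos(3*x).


||u||_{H^1(0,π)}^2 = -160 + 135*π

u'(x) = -15*sin(3*x) + 4*cos(2*x).
Expand u² and (u')² and integrate term by term on (0, π), using: for integers n ≥ 1, ∫_0^π sin²(nx) dx = ∫_0^π cos²(nx) dx = π/2; for n ≠ n', ∫_0^π sin(nx)sin(n'x) dx = ∫_0^π cos(nx)cos(n'x) dx = 0; and by product-to-sum, ∫_0^π sin(nx)cos(n'x) dx = ½∫_0^π [sin((n+n')x) + sin((n−n')x)] dx, which is 0 when n+n' is even and 2n/(n²−n'²) when n+n' is odd (it need not vanish on (0, π)).
  u² squared terms: (2)²·∫sin(2x)² dx = 4·π/2 = 2*π;  (5)²·∫cos(3x)² dx = 25·π/2 = 25*π/2.
  u² cross terms: 2·(2)·(5)·∫sin(2x)·cos(3x) dx = 20·(-4/5) = -16.
  So ∫_0^π u² dx = 2*π + 25*π/2 − 16 = -16 + 29*π/2.
  (u')² squared terms: (-15)²·∫sin(3x)² dx = 225·π/2 = 225*π/2;  (4)²·∫cos(2x)² dx = 16·π/2 = 8*π.
  (u')² cross terms: 2·(-15)·(4)·∫sin(3x)·cos(2x) dx = -120·(6/5) = -144.
  So ∫_0^π (u')² dx = 225*π/2 + 8*π − 144 = -144 + 241*π/2.
||u||_{H^1}^2 = (-16 + 29*π/2) + (-144 + 241*π/2) = -160 + 135*π.


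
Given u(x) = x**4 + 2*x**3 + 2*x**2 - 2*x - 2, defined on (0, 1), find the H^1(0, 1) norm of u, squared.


||u||_{H^1}^2 = 3617/126

The H^1 norm (squared) on an interval (0, L) is
  ||u||_{H^1}^2 = ∫_0^L u(x)^2 dx + ∫_0^L u'(x)^2 dx.
Compute u'(x) = 4*x**3 + 6*x**2 + 4*x - 2.
Then u(x)^2 = x**8 + 4*x**7 + 8*x**6 + 4*x**5 - 8*x**4 - 16*x**3 - 4*x**2 + 8*x + 4 and u'(x)^2 = 16*x**6 + 48*x**5 + 68*x**4 + 32*x**3 - 8*x**2 - 16*x + 4.
Integrate each monomial from 0 to 1 using ∫_0^1 c·x^n dx = c·1^(n+1)/(n+1):
  ∫_0^1 u(x)^2 dx = ∫_0^1 (x^8 + 4*x^7 + 8*x^6 + 4*x^5 - 8*x^4 - 16*x^3 - 4*x^2 + 8*x + 4) dx. Term by term:
    ∫_0^1 x^8 dx = 1/9;  ∫_0^1 4*x^7 dx = 1/2;  ∫_0^1 8*x^6 dx = 8/7;
    ∫_0^1 4*x^5 dx = 2/3;  ∫_0^1 -8*x^4 dx = -8/5;  ∫_0^1 -16*x^3 dx = -4;
    ∫_0^1 -4*x^2 dx = -4/3;  ∫_0^1 8*x dx = 4;  ∫_0^1 4 dx = 4.
  Sum: 1/9 + 1/2 + 8/7 + 2/3 − 8/5 − 4 − 4/3 + 4 + 4 = 2197/630.
  ∫_0^1 u'(x)^2 dx = ∫_0^1 (16*x^6 + 48*x^5 + 68*x^4 + 32*x^3 - 8*x^2 - 16*x + 4) dx. Term by term:
    ∫_0^1 16*x^6 dx = 16/7;  ∫_0^1 48*x^5 dx = 8;  ∫_0^1 68*x^4 dx = 68/5;
    ∫_0^1 32*x^3 dx = 8;  ∫_0^1 -8*x^2 dx = -8/3;  ∫_0^1 -16*x dx = -8;
    ∫_0^1 4 dx = 4.
  Sum: 16/7 + 8 + 68/5 + 8 − 8/3 − 8 + 4 = 2648/105.
Adding: ||u||_{H^1}^2 = 2197/630 + 2648/105 = 3617/126.


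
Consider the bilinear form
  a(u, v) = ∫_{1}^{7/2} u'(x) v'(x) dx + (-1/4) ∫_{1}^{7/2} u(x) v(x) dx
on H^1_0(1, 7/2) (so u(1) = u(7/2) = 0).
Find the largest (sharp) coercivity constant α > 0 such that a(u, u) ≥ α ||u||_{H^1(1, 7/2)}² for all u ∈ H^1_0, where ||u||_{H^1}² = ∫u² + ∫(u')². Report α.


α = (-25 + 16*π^2)/(4*(25 + 4*π^2))

Coercivity of a(·,·) on H^1_0(1, 7/2) means a(u, u) ≥ α ||u||_{H^1}² for every u ∈ H^1_0.
The interval has length L = 5/2, and Poincaré/coercivity depend only on L. Here a(u, u) = ∫(u')² + (-1/4)·∫u².
Here c = -1/4 < 0 with |c| < (π/L)² = 4*π^2/25, so coercivity still holds. The condition a(u,u) ≥ α||u||_{H^1}² reads (1−α)∫(u')² ≥ (α−c)∫u². Any admissible α is ≤ 1 (rapidly oscillating u have ∫u²/∫(u')² → 0), and α = 1 would force 0 ≥ (1−c)∫u², impossible since c < 1; so 1−α > 0. By the sharp Poincaré inequality on H^1_0 of an interval of length L, ∫(u')² ≥ (π/L)²∫u² with equality for the first sine mode sin(π(x−x₀)/L) (x₀ the left endpoint), so the inequality holds for all u iff (1−α)(π/L)² ≥ α − c, i.e. α ≤ ((π/L)² + c)/((π/L)² + 1) = (1 + c(L/π)²)/(1 + (L/π)²). (Direct route, valid since c ≤ 0: Poincaré gives c∫u² ≥ c(L/π)²∫(u')², so a(u,u) ≥ (1 + c(L/π)²)∫(u')², while ||u||_{H^1}² ≤ (1 + (L/π)²)∫(u')²; dividing yields the same α.) With (π/L)² = 4*π^2/25 and c = -1/4, the largest admissible constant is α = ((π/L)² + c)/((π/L)² + 1).
Simplifying, α = (-25 + 16*π^2)/(4*(25 + 4*π^2)).


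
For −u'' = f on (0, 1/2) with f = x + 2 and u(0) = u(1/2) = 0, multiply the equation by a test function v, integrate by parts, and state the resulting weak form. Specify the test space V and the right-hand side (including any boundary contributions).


V = H^1_0(0, 1/2) (so v(0) = v(1/2) = 0); weak form: ∫_0^1/2 u'v' dx = ∫_0^1/2 (x + 2) v dx for all v ∈ V.

Multiply both sides by a test function v and integrate from 0 to 1/2:
  ∫_0^1/2 −u''(x) v(x) dx = ∫_0^1/2 f(x) v(x) dx.
Integrate the LHS by parts once:
  ∫_0^1/2 −u'' v dx = −[u'(x) v(x)]_0^1/2 + ∫_0^1/2 u'(x) v'(x) dx.
Thus ∫_0^1/2 u'(x) v'(x) dx = ∫_0^1/2 f(x) v(x) dx + [u'(x) v(x)]_0^1/2.
Choose V so that boundary terms are either known or forced to vanish.
u is Dirichlet: u(0) = u(1/2) = 0. Let V = H^1_0(0, 1/2); then v(0) = v(1/2) = 0, and [u' v]_0^1/2 = 0.
Weak formulation: find u (satisfying any essential BC) such that ∫_0^1/2 u'(x) v'(x) dx = ∫_0^1/2 f v dx for all v ∈ V.
Substituting f(x) = x + 2, the right-hand side is ∫_0^1/2 (x + 2) v dx.


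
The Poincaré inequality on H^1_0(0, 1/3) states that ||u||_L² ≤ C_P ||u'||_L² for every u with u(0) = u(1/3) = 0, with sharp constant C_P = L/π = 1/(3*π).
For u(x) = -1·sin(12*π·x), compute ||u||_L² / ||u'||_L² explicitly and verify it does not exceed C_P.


||u||_L² / ||u'||_L² = 1/(12*π) < C_P = 1/(3*π).

u(x) = -1·sin(12*π·x), so u'(x) = -12*π*cos(12*π*x).
Writing u(x) = A·sin(kπx/L) with A = -1 and k = 4, use ∫_0^L sin²(kπx/L) dx = L/2 and ∫_0^L cos²(kπx/L) dx = L/2.
u² = 1·sin²(12*π·x) and (u')² = 144*π^2·cos²(12*π·x), and each of sin², cos² integrates to L/2 = 1/6 over (0, 1/3).
∫_0^1/3 u² dx = 1/6, so ||u||_L² = sqrt(6)/6.
∫_0^1/3 (u')² dx = 24*π^2, so ||u'||_L² = 2*sqrt(6)*π.
Ratio ||u||_L² / ||u'||_L² = 1/(12*π).
Sharp Poincaré constant on H^1_0(0, 1/3) is C_P = L/π = 1/(3*π), achieved by sin(3*π·x).
This is the k = 4 harmonic; the ratio L/(kπ) is strictly less than C_P = L/π, consistent with the sharp inequality ||u||_L² ≤ C_P ||u'||_L².


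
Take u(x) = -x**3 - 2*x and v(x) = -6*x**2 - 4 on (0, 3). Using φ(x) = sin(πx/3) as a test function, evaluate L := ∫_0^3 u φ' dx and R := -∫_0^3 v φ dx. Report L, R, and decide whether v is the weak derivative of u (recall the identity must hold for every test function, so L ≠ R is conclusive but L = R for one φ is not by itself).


LHS = -324/π^3 + 93/π, RHS = -648/π^3 + 186/π. No, v is not the weak derivative of u.

u(x) = -x**3 - 2*x, classical derivative u'(x) = -3*x**2 - 2.
φ(x) = sin(πx/3), so φ'(x) = π*cos(π*x/3)/3.
Note φ(0) = φ(3) = 0, so the boundary term u·φ vanishes.
LHS = ∫_0^3 u(x) φ'(x) dx = ∫_0^3 (-π*x^3*cos(π*x/3)/3 - 2*π*x*cos(π*x/3)/3) dx. Term by term:
  ∫_0^3 -2*π*x*cos(π*x/3)/3 dx = 12/π;  ∫_0^3 -π*x^3*cos(π*x/3)/3 dx = -324/π^3 + 81/π.
Sum: 12/π + -324/π^3 + 81/π = -324/π^3 + 93/π.
So LHS = -324/π^3 + 93/π.
∫_0^3 v(x) φ(x) dx = ∫_0^3 (-6*x^2*sin(π*x/3) - 4*sin(π*x/3)) dx. Term by term:
  ∫_0^3 -4*sin(π*x/3) dx = -24/π;  ∫_0^3 -6*x^2*sin(π*x/3) dx = -162/π + 648/π^3.
Sum: -24/π + -162/π + 648/π^3 = -186/π + 648/π^3.
So RHS = -∫_0^3 v(x) φ(x) dx = -648/π^3 + 186/π.
LHS − RHS = -93/π + 324/π^3 ≠ 0, so the identity fails.
(For a valid weak derivative the identity must hold for EVERY test function, in particular this one. The failure shows v is NOT the weak derivative of u.)
Correct weak derivative would be u'(x) = -3*x**2 - 2.


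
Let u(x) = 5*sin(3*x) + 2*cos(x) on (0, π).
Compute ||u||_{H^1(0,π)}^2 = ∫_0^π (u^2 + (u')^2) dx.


||u||_{H^1(0,π)}^2 = 129*π

u'(x) = -2*sin(x) + 15*cos(3*x).
Expand u² and (u')² and integrate term by term on (0, π), using: for integers n ≥ 1, ∫_0^π sin²(nx) dx = ∫_0^π cos²(nx) dx = π/2; for n ≠ n', ∫_0^π sin(nx)sin(n'x) dx = ∫_0^π cos(nx)cos(n'x) dx = 0; and by product-to-sum, ∫_0^π sin(nx)cos(n'x) dx = ½∫_0^π [sin((n+n')x) + sin((n−n')x)] dx, which is 0 when n+n' is even and 2n/(n²−n'²) when n+n' is odd (it need not vanish on (0, π)).
  u² squared terms: (2)²·∫cos(x)² dx = 4·π/2 = 2*π;  (5)²·∫sin(3x)² dx = 25·π/2 = 25*π/2.
  u² cross terms: 2·(2)·(5)·∫cos(x)·sin(3x) dx = 20·(0) = 0.
  So ∫_0^π u² dx = 2*π + 25*π/2 + 0 = 29*π/2.
  (u')² squared terms: (-2)²·∫sin(x)² dx = 4·π/2 = 2*π;  (15)²·∫cos(3x)² dx = 225·π/2 = 225*π/2.
  (u')² cross terms: 2·(-2)·(15)·∫sin(x)·cos(3x) dx = -60·(0) = 0.
  So ∫_0^π (u')² dx = 2*π + 225*π/2 + 0 = 229*π/2.
||u||_{H^1}^2 = (29*π/2) + (229*π/2) = 129*π.


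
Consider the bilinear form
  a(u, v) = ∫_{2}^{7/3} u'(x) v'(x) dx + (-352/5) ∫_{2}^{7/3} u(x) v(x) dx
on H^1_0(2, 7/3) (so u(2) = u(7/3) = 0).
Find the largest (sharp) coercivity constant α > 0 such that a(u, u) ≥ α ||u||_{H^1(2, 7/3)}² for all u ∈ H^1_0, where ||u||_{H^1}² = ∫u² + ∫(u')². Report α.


α = (-352 + 45*π^2)/(5*(1 + 9*π^2))

Coercivity of a(·,·) on H^1_0(2, 7/3) means a(u, u) ≥ α ||u||_{H^1}² for every u ∈ H^1_0.
The interval has length L = 1/3, and Poincaré/coercivity depend only on L. Here a(u, u) = ∫(u')² + (-352/5)·∫u².
Here c = -352/5 < 0 with |c| < (π/L)² = 9*π^2, so coercivity still holds. The condition a(u,u) ≥ α||u||_{H^1}² reads (1−α)∫(u')² ≥ (α−c)∫u². Any admissible α is ≤ 1 (rapidly oscillating u have ∫u²/∫(u')² → 0), and α = 1 would force 0 ≥ (1−c)∫u², impossible since c < 1; so 1−α > 0. By the sharp Poincaré inequality on H^1_0 of an interval of length L, ∫(u')² ≥ (π/L)²∫u² with equality for the first sine mode sin(π(x−x₀)/L) (x₀ the left endpoint), so the inequality holds for all u iff (1−α)(π/L)² ≥ α − c, i.e. α ≤ ((π/L)² + c)/((π/L)² + 1) = (1 + c(L/π)²)/(1 + (L/π)²). (Direct route, valid since c ≤ 0: Poincaré gives c∫u² ≥ c(L/π)²∫(u')², so a(u,u) ≥ (1 + c(L/π)²)∫(u')², while ||u||_{H^1}² ≤ (1 + (L/π)²)∫(u')²; dividing yields the same α.) With (π/L)² = 9*π^2 and c = -352/5, the largest admissible constant is α = ((π/L)² + c)/((π/L)² + 1).
Simplifying, α = (-352 + 45*π^2)/(5*(1 + 9*π^2)).


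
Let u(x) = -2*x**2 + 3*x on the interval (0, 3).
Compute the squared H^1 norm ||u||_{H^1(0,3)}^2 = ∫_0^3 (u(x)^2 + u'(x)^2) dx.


||u||_{H^1}^2 = 477/5

The H^1 norm (squared) on an interval (0, L) is
  ||u||_{H^1}^2 = ∫_0^L u(x)^2 dx + ∫_0^L u'(x)^2 dx.
Compute u'(x) = 3 - 4*x.
Then u(x)^2 = 4*x**4 - 12*x**3 + 9*x**2 and u'(x)^2 = 16*x**2 - 24*x + 9.
Integrate each monomial from 0 to 3 using ∫_0^3 c·x^n dx = c·3^(n+1)/(n+1):
  ∫_0^3 u(x)^2 dx = ∫_0^3 (4*x^4 - 12*x^3 + 9*x^2) dx. Term by term:
    ∫_0^3 4*x^4 dx = 972/5;  ∫_0^3 -12*x^3 dx = -243;  ∫_0^3 9*x^2 dx = 81.
  Sum: 972/5 − 243 + 81 = 162/5.
  ∫_0^3 u'(x)^2 dx = ∫_0^3 (16*x^2 - 24*x + 9) dx. Term by term:
    ∫_0^3 16*x^2 dx = 144;  ∫_0^3 -24*x dx = -108;  ∫_0^3 9 dx = 27.
  Sum: 144 − 108 + 27 = 63.
Adding: ||u||_{H^1}^2 = 162/5 + 63 = 477/5.


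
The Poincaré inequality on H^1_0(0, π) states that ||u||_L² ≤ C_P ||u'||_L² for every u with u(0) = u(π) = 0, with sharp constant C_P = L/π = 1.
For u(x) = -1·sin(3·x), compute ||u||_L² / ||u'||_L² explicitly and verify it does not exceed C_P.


||u||_L² / ||u'||_L² = 1/3 < C_P = 1.

u(x) = -1·sin(3·x), so u'(x) = -3*cos(3*x).
Writing u(x) = A·sin(kπx/L) with A = -1 and k = 3, use ∫_0^L sin²(kπx/L) dx = L/2 and ∫_0^L cos²(kπx/L) dx = L/2.
u² = 1·sin²(3·x) and (u')² = 9·cos²(3·x), and each of sin², cos² integrates to L/2 = π/2 over (0, π).
∫_0^π u² dx = π/2, so ||u||_L² = sqrt(2)*sqrt(π)/2.
∫_0^π (u')² dx = 9*π/2, so ||u'||_L² = 3*sqrt(2)*sqrt(π)/2.
Ratio ||u||_L² / ||u'||_L² = 1/3.
Sharp Poincaré constant on H^1_0(0, π) is C_P = L/π = 1, achieved by sin(x).
This is the k = 3 harmonic; the ratio L/(kπ) is strictly less than C_P = L/π, consistent with the sharp inequality ||u||_L² ≤ C_P ||u'||_L².


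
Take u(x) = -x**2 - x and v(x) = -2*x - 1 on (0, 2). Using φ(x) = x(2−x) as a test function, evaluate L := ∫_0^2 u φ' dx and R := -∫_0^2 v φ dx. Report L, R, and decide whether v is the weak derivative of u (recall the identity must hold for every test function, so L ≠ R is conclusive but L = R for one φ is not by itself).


LHS = 4, RHS = 4. Yes, v = u' weakly.

u(x) = -x**2 - x, classical derivative u'(x) = -2*x - 1.
φ(x) = x(2−x), so φ'(x) = 2 - 2*x.
Note φ(0) = φ(2) = 0, so the boundary term u·φ vanishes.
LHS = ∫_0^2 u(x) φ'(x) dx = ∫_0^2 (2*x^3 - 2*x) dx. Term by term:
  ∫_0^2 2*x^3 dx = 8;  ∫_0^2 -2*x dx = -4.
Sum: 8 − 4 = 4.
So LHS = 4.
∫_0^2 v(x) φ(x) dx = ∫_0^2 (2*x^3 - 3*x^2 - 2*x) dx. Term by term:
  ∫_0^2 2*x^3 dx = 8;  ∫_0^2 -3*x^2 dx = -8;  ∫_0^2 -2*x dx = -4.
Sum: 8 − 8 − 4 = -4.
So RHS = -∫_0^2 v(x) φ(x) dx = 4.
LHS = RHS, so the identity holds for this test φ.
Moreover u is smooth here and v(x) = u'(x) = -2*x - 1 pointwise, so the identity holds for every test function. Hence v is the weak derivative of u.


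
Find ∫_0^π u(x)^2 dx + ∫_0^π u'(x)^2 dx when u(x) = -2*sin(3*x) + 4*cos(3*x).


||u||_{H^1(0,π)}^2 = 100*π

u'(x) = -12*sin(3*x) - 6*cos(3*x).
Expand u² and (u')² and integrate term by term on (0, π), using: for integers n ≥ 1, ∫_0^π sin²(nx) dx = ∫_0^π cos²(nx) dx = π/2; for n ≠ n', ∫_0^π sin(nx)sin(n'x) dx = ∫_0^π cos(nx)cos(n'x) dx = 0; and by product-to-sum, ∫_0^π sin(nx)cos(n'x) dx = ½∫_0^π [sin((n+n')x) + sin((n−n')x)] dx, which is 0 when n+n' is even and 2n/(n²−n'²) when n+n' is odd (it need not vanish on (0, π)).
  u² squared terms: (-2)²·∫sin(3x)² dx = 4·π/2 = 2*π;  (4)²·∫cos(3x)² dx = 16·π/2 = 8*π.
  u² cross terms: 2·(-2)·(4)·∫sin(3x)·cos(3x) dx = -16·(0) = 0.
  So ∫_0^π u² dx = 2*π + 8*π + 0 = 10*π.
  (u')² squared terms: (-12)²·∫sin(3x)² dx = 144·π/2 = 72*π;  (-6)²·∫cos(3x)² dx = 36·π/2 = 18*π.
  (u')² cross terms: 2·(-12)·(-6)·∫sin(3x)·cos(3x) dx = 144·(0) = 0.
  So ∫_0^π (u')² dx = 72*π + 18*π + 0 = 90*π.
||u||_{H^1}^2 = (10*π) + (90*π) = 100*π.


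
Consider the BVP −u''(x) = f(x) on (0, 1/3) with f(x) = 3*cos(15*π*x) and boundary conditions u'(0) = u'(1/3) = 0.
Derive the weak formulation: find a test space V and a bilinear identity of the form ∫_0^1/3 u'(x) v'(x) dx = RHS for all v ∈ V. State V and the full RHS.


V = H^1(0, 1/3) (no boundary constraint on v; u is determined up to an additive constant); weak form: ∫_0^1/3 u'v' dx = ∫_0^1/3 (3*cos(15*π*x)) v dx for all v ∈ V.

Multiply both sides by a test function v and integrate from 0 to 1/3:
  ∫_0^1/3 −u''(x) v(x) dx = ∫_0^1/3 f(x) v(x) dx.
Integrate the LHS by parts once:
  ∫_0^1/3 −u'' v dx = −[u'(x) v(x)]_0^1/3 + ∫_0^1/3 u'(x) v'(x) dx.
Thus ∫_0^1/3 u'(x) v'(x) dx = ∫_0^1/3 f(x) v(x) dx + [u'(x) v(x)]_0^1/3.
Choose V so that boundary terms are either known or forced to vanish.
u has homogeneous Neumann: u'(0) = u'(1/3) = 0. So [u' v]_0^1/3 = 0·v(1/3) − 0·v(0) = 0 for any v; take V = H^1(0, 1/3).
Weak formulation: find u (satisfying any essential BC) such that ∫_0^1/3 u'(x) v'(x) dx = ∫_0^1/3 f v dx for all v ∈ V (homogeneous Neumann, so boundary terms vanish).
Substituting f(x) = 3*cos(15*π*x), the right-hand side is ∫_0^1/3 (3*cos(15*π*x)) v dx.
Compatibility check (pure Neumann): taking v ≡ 1 ∈ V gives 0 = ∫_0^1/3 f dx + (0) − (0), i.e. ∫_0^1/3 f dx must equal u'(0) − u'(1/3) = 0. Indeed ∫_0^1/3 (3*cos(15*π*x)) dx = 0, so the data are compatible. The solution is then unique only up to an additive constant (fix it e.g. by requiring ∫_0^1/3 u dx = 0).


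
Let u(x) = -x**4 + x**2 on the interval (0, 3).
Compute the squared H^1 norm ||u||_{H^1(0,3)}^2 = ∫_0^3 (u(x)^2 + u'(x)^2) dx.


||u||_{H^1}^2 = 5868

The H^1 norm (squared) on an interval (0, L) is
  ||u||_{H^1}^2 = ∫_0^L u(x)^2 dx + ∫_0^L u'(x)^2 dx.
Compute u'(x) = -4*x**3 + 2*x.
Then u(x)^2 = x**8 - 2*x**6 + x**4 and u'(x)^2 = 16*x**6 - 16*x**4 + 4*x**2.
Integrate each monomial from 0 to 3 using ∫_0^3 c·x^n dx = c·3^(n+1)/(n+1):
  ∫_0^3 u(x)^2 dx = ∫_0^3 (x^8 - 2*x^6 + x^4) dx. Term by term:
    ∫_0^3 x^8 dx = 2187;  ∫_0^3 -2*x^6 dx = -4374/7;  ∫_0^3 x^4 dx = 243/5.
  Sum: 2187 − 4374/7 + 243/5 = 56376/35.
  ∫_0^3 u'(x)^2 dx = ∫_0^3 (16*x^6 - 16*x^4 + 4*x^2) dx. Term by term:
    ∫_0^3 16*x^6 dx = 34992/7;  ∫_0^3 -16*x^4 dx = -3888/5;  ∫_0^3 4*x^2 dx = 36.
  Sum: 34992/7 − 3888/5 + 36 = 149004/35.
Adding: ||u||_{H^1}^2 = 56376/35 + 149004/35 = 5868.


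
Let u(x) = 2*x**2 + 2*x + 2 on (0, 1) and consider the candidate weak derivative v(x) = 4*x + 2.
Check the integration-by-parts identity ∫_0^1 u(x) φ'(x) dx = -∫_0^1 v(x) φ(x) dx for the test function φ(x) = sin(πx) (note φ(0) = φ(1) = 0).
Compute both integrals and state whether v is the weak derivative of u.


LHS = -8/π, RHS = -8/π. Yes, v = u' weakly.

u(x) = 2*x**2 + 2*x + 2, classical derivative u'(x) = 4*x + 2.
φ(x) = sin(πx), so φ'(x) = π*cos(π*x).
Note φ(0) = φ(1) = 0, so the boundary term u·φ vanishes.
LHS = ∫_0^1 u(x) φ'(x) dx = ∫_0^1 (2*π*x^2*cos(π*x) + 2*π*x*cos(π*x) + 2*π*cos(π*x)) dx. Term by term:
  ∫_0^1 2*π*cos(π*x) dx = 0;  ∫_0^1 2*π*x*cos(π*x) dx = -4/π;  ∫_0^1 2*π*x^2*cos(π*x) dx = -4/π.
Sum: 0 − 4/π − 4/π = -8/π.
So LHS = -8/π.
∫_0^1 v(x) φ(x) dx = ∫_0^1 (4*x*sin(π*x) + 2*sin(π*x)) dx. Term by term:
  ∫_0^1 2*sin(π*x) dx = 4/π;  ∫_0^1 4*x*sin(π*x) dx = 4/π.
Sum: 4/π + 4/π = 8/π.
So RHS = -∫_0^1 v(x) φ(x) dx = -8/π.
LHS = RHS, so the identity holds for this test φ.
Moreover u is smooth here and v(x) = u'(x) = 4*x + 2 pointwise, so the identity holds for every test function. Hence v is the weak derivative of u.


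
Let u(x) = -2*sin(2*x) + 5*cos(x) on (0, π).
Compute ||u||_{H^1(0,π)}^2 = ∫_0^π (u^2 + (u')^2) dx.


||u||_{H^1(0,π)}^2 = -160/3 + 35*π

u'(x) = -5*sin(x) - 4*cos(2*x).
Expand u² and (u')² and integrate term by term on (0, π), using: for integers n ≥ 1, ∫_0^π sin²(nx) dx = ∫_0^π cos²(nx) dx = π/2; for n ≠ n', ∫_0^π sin(nx)sin(n'x) dx = ∫_0^π cos(nx)cos(n'x) dx = 0; and by product-to-sum, ∫_0^π sin(nx)cos(n'x) dx = ½∫_0^π [sin((n+n')x) + sin((n−n')x)] dx, which is 0 when n+n' is even and 2n/(n²−n'²) when n+n' is odd (it need not vanish on (0, π)).
  u² squared terms: (-2)²·∫sin(2x)² dx = 4·π/2 = 2*π;  (5)²·∫cos(x)² dx = 25·π/2 = 25*π/2.
  u² cross terms: 2·(-2)·(5)·∫sin(2x)·cos(x) dx = -20·(4/3) = -80/3.
  So ∫_0^π u² dx = 2*π + 25*π/2 − 80/3 = -80/3 + 29*π/2.
  (u')² squared terms: (-5)²·∫sin(x)² dx = 25·π/2 = 25*π/2;  (-4)²·∫cos(2x)² dx = 16·π/2 = 8*π.
  (u')² cross terms: 2·(-5)·(-4)·∫sin(x)·cos(2x) dx = 40·(-2/3) = -80/3.
  So ∫_0^π (u')² dx = 25*π/2 + 8*π − 80/3 = -80/3 + 41*π/2.
||u||_{H^1}^2 = (-80/3 + 29*π/2) + (-80/3 + 41*π/2) = -160/3 + 35*π.


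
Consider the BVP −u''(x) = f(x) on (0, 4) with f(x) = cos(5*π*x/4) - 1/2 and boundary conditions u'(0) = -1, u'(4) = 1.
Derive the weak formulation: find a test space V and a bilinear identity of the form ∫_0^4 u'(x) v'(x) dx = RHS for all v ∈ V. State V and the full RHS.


V = H^1(0, 4) (v unrestricted at boundary; u is determined up to an additive constant); weak form: ∫_0^4 u'v' dx = ∫_0^4 (cos(5*π*x/4) - 1/2) v dx + v(4) + v(0) for all v ∈ V.

Multiply both sides by a test function v and integrate from 0 to 4:
  ∫_0^4 −u''(x) v(x) dx = ∫_0^4 f(x) v(x) dx.
Integrate the LHS by parts once:
  ∫_0^4 −u'' v dx = −[u'(x) v(x)]_0^4 + ∫_0^4 u'(x) v'(x) dx.
Thus ∫_0^4 u'(x) v'(x) dx = ∫_0^4 f(x) v(x) dx + [u'(x) v(x)]_0^4.
Choose V so that boundary terms are either known or forced to vanish.
u has inhomogeneous Neumann u'(0) = -1, u'(4) = 1. [u' v]_0^4 = (1)·v(4) − (-1)·v(0) = v(4) + v(0). Take V = H^1(0, 4); boundary term becomes part of RHS.
Weak formulation: find u (satisfying any essential BC) such that ∫_0^4 u'(x) v'(x) dx = ∫_0^4 f v dx + v(4) + v(0) for all v ∈ V (Neumann data are natural BCs: they enter the RHS as boundary terms).
Substituting f(x) = cos(5*π*x/4) - 1/2, the right-hand side is ∫_0^4 (cos(5*π*x/4) - 1/2) v dx + v(4) + v(0).
Compatibility check (pure Neumann): taking v ≡ 1 ∈ V gives 0 = ∫_0^4 f dx + (1) − (-1), i.e. ∫_0^4 f dx must equal u'(0) − u'(4) = -2. Indeed ∫_0^4 (cos(5*π*x/4) - 1/2) dx = -2, so the data are compatible. The solution is then unique only up to an additive constant (fix it e.g. by requiring ∫_0^4 u dx = 0).


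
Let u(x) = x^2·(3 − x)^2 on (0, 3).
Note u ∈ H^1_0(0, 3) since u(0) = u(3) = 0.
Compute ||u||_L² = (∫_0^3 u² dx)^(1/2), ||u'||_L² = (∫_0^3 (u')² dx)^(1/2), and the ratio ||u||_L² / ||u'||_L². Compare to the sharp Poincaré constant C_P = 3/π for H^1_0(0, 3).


||u||_L² / ||u'||_L² = sqrt(3)/2 < C_P = 3/π.

u(x) = x^2·(3 − x)^2, so u'(x) = 2*x*(x - 3)*(2*x - 3).
u(x) = x^2·(3 − x)^2 vanishes at x = 0 and x = 3, so u ∈ H^1_0(0, 3). Differentiate via the product rule and integrate the resulting polynomials term by term.
  ∫_0^3 u² dx = ∫_0^3 (x^8 - 12*x^7 + 54*x^6 - 108*x^5 + 81*x^4) dx. Term by term:
    ∫_0^3 x^8 dx = 2187;  ∫_0^3 -12*x^7 dx = -19683/2;  ∫_0^3 54*x^6 dx = 118098/7;
    ∫_0^3 -108*x^5 dx = -13122;  ∫_0^3 81*x^4 dx = 19683/5.
  Sum: 2187 − 19683/2 + 118098/7 − 13122 + 19683/5 = 2187/70.
  ∫_0^3 (u')² dx = ∫_0^3 (16*x^6 - 144*x^5 + 468*x^4 - 648*x^3 + 324*x^2) dx. Term by term:
    ∫_0^3 16*x^6 dx = 34992/7;  ∫_0^3 -144*x^5 dx = -17496;  ∫_0^3 468*x^4 dx = 113724/5;
    ∫_0^3 -648*x^3 dx = -13122;  ∫_0^3 324*x^2 dx = 2916.
  Sum: 34992/7 − 17496 + 113724/5 − 13122 + 2916 = 1458/35.
∫_0^3 u² dx = 2187/70, so ||u||_L² = 27*sqrt(210)/70.
∫_0^3 (u')² dx = 1458/35, so ||u'||_L² = 27*sqrt(70)/35.
Ratio ||u||_L² / ||u'||_L² = sqrt(3)/2.
Sharp Poincaré constant on H^1_0(0, 3) is C_P = L/π = 3/π, achieved by sin(π/3·x).
A polynomial bump cannot attain the sharp Poincaré constant (only the first sine eigenfunction does), so the ratio is strictly less than C_P, consistent with ||u||_L² ≤ C_P ||u'||_L².
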